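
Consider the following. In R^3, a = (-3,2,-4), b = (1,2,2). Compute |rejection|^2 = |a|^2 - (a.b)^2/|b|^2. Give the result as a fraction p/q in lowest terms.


|a|^2 = (-3)^2 + 2^2 + (-4)^2 = 29
|b|^2 = 1^2 + 2^2 + 2^2 = 9
a . b = (-3)*1 + 2*2 + (-4)*2 = -7
(a.b)^2 = (-7)^2 = 49
|rej|^2 = 29 - 49/9
= (261 - 49)/9
= 212/9
In lowest terms: 212/9


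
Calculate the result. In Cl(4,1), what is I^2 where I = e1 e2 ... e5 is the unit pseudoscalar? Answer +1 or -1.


The pseudoscalar I = e1...e_n (product of all n generators) of Cl(p,q) satisfies I^2 = (-1)^(q + n(n-1)/2).
p = 4, q = 1, n = p + q = 5
n(n-1)/2 = 5 * 4 / 2 = 10
Exponent = q + n(n-1)/2 = 1 + 10 = 11
I^2 = (-1)^11 = -1


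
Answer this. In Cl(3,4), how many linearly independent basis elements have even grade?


Even subalgebra dimension = 2^(n-1)
n = 3 + 4 = 7
2^(7 - 1) = 2^6 = 64
Verification: sum of C(7,k) for even k = 1 + 21 + 35 + 7 = 64
Result = 64


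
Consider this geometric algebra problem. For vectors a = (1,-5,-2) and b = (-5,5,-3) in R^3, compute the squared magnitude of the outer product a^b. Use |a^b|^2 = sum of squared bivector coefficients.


a wedge b = (a1*b2 - a2*b1)*e12 + (a1*b3 - a3*b1)*e13 + (a2*b3 - a3*b2)*e23
e12 coeff: 1*5 - (-5)*(-5) = 5 - 25 = -20
e13 coeff: 1*(-3) - (-2)*(-5) = -3 - 10 = -13
e23 coeff: (-5)*(-3) - (-2)*5 = 15 - (-10) = 25
|a wedge b|^2 = (-20)^2 + (-13)^2 + 25^2
= 400 + 169 + 625
= 1194


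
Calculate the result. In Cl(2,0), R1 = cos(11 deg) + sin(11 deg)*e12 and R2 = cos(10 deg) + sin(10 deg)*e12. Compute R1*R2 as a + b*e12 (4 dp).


Same-plane rotors commute and their half-angles add:
R1*R2 = cos(a1 + a2) + sin(a1 + a2)*e12.
a1 + a2 = 11 + 10 = 21 deg
cos(21 deg) = 0.9336
sin(21 deg) = 0.3584
R1*R2 = 0.9336 + 0.3584*e12


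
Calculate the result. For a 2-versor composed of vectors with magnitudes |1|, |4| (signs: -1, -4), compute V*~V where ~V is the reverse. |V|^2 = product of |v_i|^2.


Each vector v_i has |v_i|^2 = s_i^2
Squared scales: (-1)^2 = 1, (-4)^2 = 16
|V|^2 = 1 * 16
= 16


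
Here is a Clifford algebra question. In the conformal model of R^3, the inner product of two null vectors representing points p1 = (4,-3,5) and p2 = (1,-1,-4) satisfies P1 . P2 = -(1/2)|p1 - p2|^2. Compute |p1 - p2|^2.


p1 - p2 = (3, -2, 9)
|p1 - p2|^2 = 3^2 + (-2)^2 + 9^2
= 9 + 4 + 81
= 94


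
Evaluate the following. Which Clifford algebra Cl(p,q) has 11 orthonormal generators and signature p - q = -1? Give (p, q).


We need p + q = 11 and p - q = -1.
Adding: 2p = 11 + (-1) = 10, so p = 5.
Then q = 11 - 5 = 6.
(p, q) = (5, 6)


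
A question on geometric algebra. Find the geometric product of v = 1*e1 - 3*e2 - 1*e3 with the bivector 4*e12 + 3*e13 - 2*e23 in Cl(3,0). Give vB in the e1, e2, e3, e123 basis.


vB has grade-1 (vector) and grade-3 (trivector) parts: vB = (v _| B) + (v ^ B).
Vector part <vB>_1:
  e1: -v2*b12 - v3*b13 = -(-3)*(4) - (-1)*(3) = 15
  e2: v1*b12 - v3*b23 = (1)*(4) - (-1)*(-2) = 2
  e3: v1*b13 + v2*b23 = (1)*(3) + (-3)*(-2) = 9
Trivector part <vB>_3:
  e123: v1*b23 - v2*b13 + v3*b12 = (1)*(-2) - (-3)*(3) + (-1)*(4) = 3
vB = 15*e1 + 2*e2 + 9*e3 + 3*e123


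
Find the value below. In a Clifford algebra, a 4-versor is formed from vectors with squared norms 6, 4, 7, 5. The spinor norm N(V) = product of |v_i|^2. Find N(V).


Spinor norm N(V) = |v1|^2 * |v2|^2 * ... * |v4|^2
= 6 * 4 * 7 * 5
Running product: 6, 24, 168, 840
N(V) = 840


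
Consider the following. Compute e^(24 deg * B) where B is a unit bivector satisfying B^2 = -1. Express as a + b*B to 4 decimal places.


For a unit bivector B with B^2 = -1, the exponential series gives
e^(theta*B) = cos(theta) + sin(theta)*B (the GA analogue of Euler's formula).
theta = 24 degrees = 0.418879 rad
cos(24 deg) = 0.9135
sin(24 deg) = 0.4067
exp(theta*B) = 0.9135 + 0.4067*B


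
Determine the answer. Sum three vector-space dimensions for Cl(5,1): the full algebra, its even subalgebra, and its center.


n = 5 + 1 = 6
Total dim = 2^6 = 64
Even subalgebra dim = 2^5 = 32
n is even, so center dim = 1
Sum = 64 + 32 + 1 = 97


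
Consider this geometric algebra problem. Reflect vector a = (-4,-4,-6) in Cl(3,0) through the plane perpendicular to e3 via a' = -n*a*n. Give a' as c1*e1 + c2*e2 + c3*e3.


Reflection formula: a' = -n*a*n, with n = e3 (unit vector, n^2 = 1).
For reflection through hyperplane perp to e3:
The component along e3 flips sign, others stay.
a = (-4, -4, -6)
a' = (-4, -4, 6)
a' = -4*e1 - 4*e2 + 6*e3


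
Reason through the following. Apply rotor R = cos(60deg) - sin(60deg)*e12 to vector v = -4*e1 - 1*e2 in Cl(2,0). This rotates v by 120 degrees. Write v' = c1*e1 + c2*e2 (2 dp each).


Rotor R = cos(60deg) - sin(60deg)*e12
Rotation angle theta = 2 * 60 = 120 degrees
v' = R*v*~R rotates v by theta.
cos(120deg) = -0.5000, sin(120deg) = 0.8660
v'_1 = -4*cos(120deg) - (-1)*sin(120deg)
= -4*(-0.5000) - (-1)*0.8660
= 2.87
v'_2 = -4*sin(120deg) + (-1)*cos(120deg)
= -4*0.8660 + (-1)*(-0.5000)
= -2.96
v' = 2.87*e1 - 2.96*e2


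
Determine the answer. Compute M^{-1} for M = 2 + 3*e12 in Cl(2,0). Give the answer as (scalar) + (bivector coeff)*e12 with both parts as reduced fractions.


M = 2 + 3*e12, where e12^2 = -1.
Since M commutes with its reverse ~M = a - b*e12, M * ~M = a^2 - b^2*e12^2 = a^2 + b^2.
So M^{-1} = ~M / (a^2 + b^2) = (a - b*e12)/(a^2 + b^2).
a^2 + b^2 = 4 + 9 = 13
Scalar part = 2/13 = 2/13
Bivector coeff = -3/13 = -3/13
M^{-1} = 2/13 - 3/13*e12


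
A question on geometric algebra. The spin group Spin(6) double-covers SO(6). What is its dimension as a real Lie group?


Spin(n) double-covers SO(n); both have Lie algebra so(n) of dimension n(n-1)/2.
n = 6
n(n-1) = 6 * 5 = 30
dim Spin(6) = 30/2 = 15


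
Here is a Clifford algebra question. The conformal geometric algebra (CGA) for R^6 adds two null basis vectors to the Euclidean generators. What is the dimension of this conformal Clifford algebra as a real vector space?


The conformal model of R^6 uses Cl(7,1): the 6 Euclidean generators plus two extra orthogonal generators e+ (e+^2 = +1) and e- (e-^2 = -1), from which the null vectors e0, einf are built.
Number of generators m = 6 + 2 = 8.
dim Cl(p,q) = 2^m = 2^8 = 256


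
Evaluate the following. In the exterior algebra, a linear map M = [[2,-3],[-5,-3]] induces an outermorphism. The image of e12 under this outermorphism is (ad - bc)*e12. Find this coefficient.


The outermorphism of a linear map f sends e1^e2 to f(e1)^f(e2).
f(e1) = 2*e1 - 5*e2
f(e2) = -3*e1 - 3*e2
f(e1) ^ f(e2) = (2*e1 - 5*e2) ^ (-3*e1 - 3*e2)
= 2*(-3)*e12 + (-5)*(-3)*e21
= (-6 - 15)*e12
= -21*e12
Coefficient = -21


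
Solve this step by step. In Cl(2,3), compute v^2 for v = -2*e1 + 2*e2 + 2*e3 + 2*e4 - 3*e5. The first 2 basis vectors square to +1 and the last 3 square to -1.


v^2 = sum of c_i^2 * e_i^2
Positive signature terms (e_i^2 = +1): (-2)^2 + 2^2 = 8
Negative signature terms (e_j^2 = -1): 2^2 + 2^2 + (-3)^2 = 17
v^2 = 8 - 17 = -9


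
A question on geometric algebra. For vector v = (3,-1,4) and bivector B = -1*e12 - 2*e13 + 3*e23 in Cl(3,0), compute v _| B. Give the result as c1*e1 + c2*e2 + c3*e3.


Left contraction v _| B = <vB>_1 (grade-1 part of the geometric product vB).
Using e1_|e12 = e2, e2_|e12 = -e1, e1_|e13 = e3, e3_|e13 = -e1, e2_|e23 = e3, e3_|e23 = -e2:
e1 coeff: -v2*b12 - v3*b13 = -(-1)*(-1) - (4)*(-2) = 7
e2 coeff: v1*b12 - v3*b23 = (3)*(-1) - (4)*(3) = -15
e3 coeff: v1*b13 + v2*b23 = (3)*(-2) + (-1)*(3) = -9
v _| B = 7*e1 - 15*e2 - 9*e3


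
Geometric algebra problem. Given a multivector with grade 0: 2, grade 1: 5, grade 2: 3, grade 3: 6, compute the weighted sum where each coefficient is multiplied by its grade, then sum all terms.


Grade-weighted sum = sum of grade_k * coefficient_k
0*2 = 0
1*5 = 5
2*3 = 6
3*6 = 18
Total = 0 + 5 + 6 + 18 = 29


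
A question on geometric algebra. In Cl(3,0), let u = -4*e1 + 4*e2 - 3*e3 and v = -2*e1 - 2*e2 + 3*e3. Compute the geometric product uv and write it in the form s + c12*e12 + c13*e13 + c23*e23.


In Cl(3,0): e_i^2 = 1, e_ie_j = -e_je_i for i != j.
Scalar part = u . v = (-4)*(-2) + 4*(-2) + (-3)*3
= 8 + (-8) + (-9) = -9
e12 coeff = (-4)*(-2) - 4*(-2) = 8 - (-8) = 16
e13 coeff = (-4)*3 - (-3)*(-2) = -12 - 6 = -18
e23 coeff = 4*3 - (-3)*(-2) = 12 - 6 = 6
uv = -9 + 16*e12 - 18*e13 + 6*e23


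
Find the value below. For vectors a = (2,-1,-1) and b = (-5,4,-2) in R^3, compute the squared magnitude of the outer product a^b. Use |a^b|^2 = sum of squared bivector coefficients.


a wedge b = (a1*b2 - a2*b1)*e12 + (a1*b3 - a3*b1)*e13 + (a2*b3 - a3*b2)*e23
e12 coeff: 2*4 - (-1)*(-5) = 8 - 5 = 3
e13 coeff: 2*(-2) - (-1)*(-5) = -4 - 5 = -9
e23 coeff: (-1)*(-2) - (-1)*4 = 2 - (-4) = 6
|a wedge b|^2 = 3^2 + (-9)^2 + 6^2
= 9 + 81 + 36
= 126


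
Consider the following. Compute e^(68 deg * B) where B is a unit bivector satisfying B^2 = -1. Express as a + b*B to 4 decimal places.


For a unit bivector B with B^2 = -1, the exponential series gives
e^(theta*B) = cos(theta) + sin(theta)*B (the GA analogue of Euler's formula).
theta = 68 degrees = 1.186824 rad
cos(68 deg) = 0.3746
sin(68 deg) = 0.9272
exp(theta*B) = 0.3746 + 0.9272*B


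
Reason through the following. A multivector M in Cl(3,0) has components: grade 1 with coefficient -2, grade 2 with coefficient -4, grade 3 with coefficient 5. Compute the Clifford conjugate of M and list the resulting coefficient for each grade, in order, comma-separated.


Clifford conjugate sign for grade k: (-1)^(k(k+1)/2)
Grade 1: (-1)^(1*2/2) = (-1)^1 = -1, coeff -2 -> 2
Grade 2: (-1)^(2*3/2) = (-1)^3 = -1, coeff -4 -> 4
Grade 3: (-1)^(3*4/2) = (-1)^6 = 1, coeff 5 -> 5
Conjugated coefficients: 2, 4, 5


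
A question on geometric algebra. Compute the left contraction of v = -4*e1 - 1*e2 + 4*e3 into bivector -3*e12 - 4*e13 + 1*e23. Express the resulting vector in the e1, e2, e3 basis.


Left contraction v _| B = <vB>_1 (grade-1 part of the geometric product vB).
Using e1_|e12 = e2, e2_|e12 = -e1, e1_|e13 = e3, e3_|e13 = -e1, e2_|e23 = e3, e3_|e23 = -e2:
e1 coeff: -v2*b12 - v3*b13 = -(-1)*(-3) - (4)*(-4) = 13
e2 coeff: v1*b12 - v3*b23 = (-4)*(-3) - (4)*(1) = 8
e3 coeff: v1*b13 + v2*b23 = (-4)*(-4) + (-1)*(1) = 15
v _| B = 13*e1 + 8*e2 + 15*e3


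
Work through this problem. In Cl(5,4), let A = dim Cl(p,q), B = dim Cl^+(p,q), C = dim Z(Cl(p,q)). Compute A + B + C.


n = 5 + 4 = 9
Total dim = 2^9 = 512
Even subalgebra dim = 2^8 = 256
n is odd, so center dim = 2
Sum = 512 + 256 + 2 = 770


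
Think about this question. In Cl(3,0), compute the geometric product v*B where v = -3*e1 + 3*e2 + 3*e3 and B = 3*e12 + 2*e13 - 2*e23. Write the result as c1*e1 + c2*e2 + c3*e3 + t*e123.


vB has grade-1 (vector) and grade-3 (trivector) parts: vB = (v _| B) + (v ^ B).
Vector part <vB>_1:
  e1: -v2*b12 - v3*b13 = -(3)*(3) - (3)*(2) = -15
  e2: v1*b12 - v3*b23 = (-3)*(3) - (3)*(-2) = -3
  e3: v1*b13 + v2*b23 = (-3)*(2) + (3)*(-2) = -12
Trivector part <vB>_3:
  e123: v1*b23 - v2*b13 + v3*b12 = (-3)*(-2) - (3)*(2) + (3)*(3) = 9
vB = -15*e1 - 3*e2 - 12*e3 + 9*e123


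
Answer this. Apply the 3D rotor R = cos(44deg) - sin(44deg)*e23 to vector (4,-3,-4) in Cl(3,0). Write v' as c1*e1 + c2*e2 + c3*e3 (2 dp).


Rotor R = cos(44deg) - sin(44deg)*e23
Rotation angle theta = 2 * 44 = 88 degrees in the e23 plane (e2 -> e3).
The component perpendicular to the plane (e1) is invariant: v'_1 = v1 = 4.00
cos(88deg) = 0.0349, sin(88deg) = 0.9994
v'_2 = v2*cos(theta) - v3*sin(theta) = -3*0.0349 - (-4)*0.9994 = 3.89
v'_3 = v2*sin(theta) + v3*cos(theta) = -3*0.9994 + (-4)*0.0349 = -3.14
v' = 4.00*e1 + 3.89*e2 - 3.14*e3


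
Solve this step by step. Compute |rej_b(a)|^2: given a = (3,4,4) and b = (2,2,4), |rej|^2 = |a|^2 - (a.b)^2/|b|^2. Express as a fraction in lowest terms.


|a|^2 = 3^2 + 4^2 + 4^2 = 41
|b|^2 = 2^2 + 2^2 + 4^2 = 24
a . b = 3*2 + 4*2 + 4*4 = 30
(a.b)^2 = 30^2 = 900
|rej|^2 = 41 - 900/24
= (984 - 900)/24
= 84/24
In lowest terms: 7/2


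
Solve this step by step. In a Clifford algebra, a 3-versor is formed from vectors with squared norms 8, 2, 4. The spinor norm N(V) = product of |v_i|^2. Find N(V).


Spinor norm N(V) = |v1|^2 * |v2|^2 * ... * |v3|^2
= 8 * 2 * 4
Running product: 8, 16, 64
N(V) = 64


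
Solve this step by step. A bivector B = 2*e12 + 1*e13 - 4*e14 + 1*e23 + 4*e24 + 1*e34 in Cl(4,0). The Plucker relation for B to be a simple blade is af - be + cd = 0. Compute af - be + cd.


Plucker relation: af - be + cd
a*f = 2*1 = 2
b*e = 1*4 = 4
c*d = (-4)*1 = -4
af - be + cd = 2 - 4 + (-4)
= -6


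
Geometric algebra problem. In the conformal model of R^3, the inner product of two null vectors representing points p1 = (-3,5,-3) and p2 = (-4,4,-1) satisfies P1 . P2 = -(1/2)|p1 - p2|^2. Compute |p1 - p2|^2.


p1 - p2 = (1, 1, -2)
|p1 - p2|^2 = 1^2 + 1^2 + (-2)^2
= 1 + 1 + 4
= 6


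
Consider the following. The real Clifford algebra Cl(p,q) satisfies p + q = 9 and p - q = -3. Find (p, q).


We need p + q = 9 and p - q = -3.
Adding: 2p = 9 + (-3) = 6, so p = 3.
Then q = 9 - 3 = 6.
(p, q) = (3, 6)


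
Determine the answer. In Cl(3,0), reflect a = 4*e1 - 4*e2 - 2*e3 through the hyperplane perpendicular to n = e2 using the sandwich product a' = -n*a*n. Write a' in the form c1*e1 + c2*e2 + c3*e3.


Reflection formula: a' = -n*a*n, with n = e2 (unit vector, n^2 = 1).
For reflection through hyperplane perp to e2:
The component along e2 flips sign, others stay.
a = (4, -4, -2)
a' = (4, 4, -2)
a' = 4*e1 + 4*e2 - 2*e3


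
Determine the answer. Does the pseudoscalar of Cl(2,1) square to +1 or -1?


The pseudoscalar I = e1...e_n (product of all n generators) of Cl(p,q) satisfies I^2 = (-1)^(q + n(n-1)/2).
p = 2, q = 1, n = p + q = 3
n(n-1)/2 = 3 * 2 / 2 = 3
Exponent = q + n(n-1)/2 = 1 + 3 = 4
I^2 = (-1)^4 = +1


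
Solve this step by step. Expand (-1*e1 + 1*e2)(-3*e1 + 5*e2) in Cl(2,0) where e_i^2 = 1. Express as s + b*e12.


Expand: (-1*e1 + 1*e2)(-3*e1 + 5*e2)
= (-1)*(-3)*e1e1 + (-1)*5*e1e2 + 1*(-3)*e2e1 + 1*5*e2e2
Using e1^2 = e2^2 = 1, e2e1 = -e1e2:
Scalar part s = (-1)*(-3) + 1*5 = 3 + 5 = 8
Bivector part b = (-1)*5 - 1*(-3) = -5 - (-3) = -2
uv = 8 - 2*e12


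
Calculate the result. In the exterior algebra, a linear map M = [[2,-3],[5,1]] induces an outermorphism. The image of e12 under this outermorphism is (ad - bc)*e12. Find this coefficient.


The outermorphism of a linear map f sends e1^e2 to f(e1)^f(e2).
f(e1) = 2*e1 + 5*e2
f(e2) = -3*e1 + 1*e2
f(e1) ^ f(e2) = (2*e1 + 5*e2) ^ (-3*e1 + 1*e2)
= 2*1*e12 + 5*(-3)*e21
= (2 - (-15))*e12
= 17*e12
Coefficient = 17


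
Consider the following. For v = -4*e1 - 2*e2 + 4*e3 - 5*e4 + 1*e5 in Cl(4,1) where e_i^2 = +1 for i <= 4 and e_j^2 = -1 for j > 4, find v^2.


v^2 = sum of c_i^2 * e_i^2
Positive signature terms (e_i^2 = +1): (-4)^2 + (-2)^2 + 4^2 + (-5)^2 = 61
Negative signature terms (e_j^2 = -1): 1^2 = 1
v^2 = 61 - 1 = 60


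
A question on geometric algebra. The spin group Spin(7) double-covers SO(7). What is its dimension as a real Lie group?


Spin(n) double-covers SO(n); both have Lie algebra so(n) of dimension n(n-1)/2.
n = 7
n(n-1) = 7 * 6 = 42
dim Spin(7) = 42/2 = 21


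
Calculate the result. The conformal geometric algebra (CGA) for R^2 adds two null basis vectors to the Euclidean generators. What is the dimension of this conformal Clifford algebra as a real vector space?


The conformal model of R^2 uses Cl(3,1): the 2 Euclidean generators plus two extra orthogonal generators e+ (e+^2 = +1) and e- (e-^2 = -1), from which the null vectors e0, einf are built.
Number of generators m = 2 + 2 = 4.
dim Cl(p,q) = 2^m = 2^4 = 16


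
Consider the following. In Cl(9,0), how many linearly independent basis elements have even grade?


Even subalgebra dimension = 2^(n-1)
n = 9 + 0 = 9
2^(9 - 1) = 2^8 = 256
Verification: sum of C(9,k) for even k = 1 + 36 + 126 + 84 + 9 = 256
Result = 256


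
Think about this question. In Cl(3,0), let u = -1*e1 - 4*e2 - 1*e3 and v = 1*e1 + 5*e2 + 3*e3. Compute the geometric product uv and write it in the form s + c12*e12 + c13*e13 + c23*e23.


In Cl(3,0): e_i^2 = 1, e_ie_j = -e_je_i for i != j.
Scalar part = u . v = (-1)*1 + (-4)*5 + (-1)*3
= -1 + (-20) + (-3) = -24
e12 coeff = (-1)*5 - (-4)*1 = -5 - (-4) = -1
e13 coeff = (-1)*3 - (-1)*1 = -3 - (-1) = -2
e23 coeff = (-4)*3 - (-1)*5 = -12 - (-5) = -7
uv = -24 - 1*e12 - 2*e13 - 7*e23


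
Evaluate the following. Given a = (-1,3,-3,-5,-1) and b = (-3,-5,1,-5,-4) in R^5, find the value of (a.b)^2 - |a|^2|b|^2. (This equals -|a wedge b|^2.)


a . b = (-1)*(-3) + 3*(-5) + (-3)*1 + (-5)*(-5) + (-1)*(-4)
= 3 + (-15) + (-3) + 25 + 4 = 14
|a|^2 = (-1)^2 + 3^2 + (-3)^2 + (-5)^2 + (-1)^2 = 45
|b|^2 = (-3)^2 + (-5)^2 + 1^2 + (-5)^2 + (-4)^2 = 76
(a.b)^2 = 14^2 = 196
|a|^2 * |b|^2 = 45 * 76 = 3420
Result = 196 - 3420 = -3224


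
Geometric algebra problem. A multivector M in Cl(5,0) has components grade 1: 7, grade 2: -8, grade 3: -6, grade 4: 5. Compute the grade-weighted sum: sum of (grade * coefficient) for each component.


Grade-weighted sum = sum of grade_k * coefficient_k
1*7 = 7
2*(-8) = -16
3*(-6) = -18
4*5 = 20
Total = 7 + (-16) + (-18) + 20 = -7


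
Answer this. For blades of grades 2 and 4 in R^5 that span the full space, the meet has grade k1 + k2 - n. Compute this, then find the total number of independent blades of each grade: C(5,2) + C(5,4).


Meet grade = grade(A) + grade(B) - n
= 2 + 4 - 5 = 1
C(5,2) = 10
C(5,4) = 5
dim_A + dim_B = 10 + 5 = 15


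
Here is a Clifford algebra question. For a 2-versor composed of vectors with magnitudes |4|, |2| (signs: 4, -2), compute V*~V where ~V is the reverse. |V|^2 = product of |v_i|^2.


Each vector v_i has |v_i|^2 = s_i^2
Squared scales: 4^2 = 16, (-2)^2 = 4
|V|^2 = 16 * 4
= 64


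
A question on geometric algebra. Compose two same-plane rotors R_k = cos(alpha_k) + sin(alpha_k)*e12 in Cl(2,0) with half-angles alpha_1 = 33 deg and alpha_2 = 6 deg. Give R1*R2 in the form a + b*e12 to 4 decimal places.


Same-plane rotors commute and their half-angles add:
R1*R2 = cos(a1 + a2) + sin(a1 + a2)*e12.
a1 + a2 = 33 + 6 = 39 deg
cos(39 deg) = 0.7771
sin(39 deg) = 0.6293
R1*R2 = 0.7771 + 0.6293*e12


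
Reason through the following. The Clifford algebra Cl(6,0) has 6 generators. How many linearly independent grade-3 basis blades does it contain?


Number of grade-k basis blades in Cl(p,q) with n = p + q is C(n, k).
n = 6 + 0 = 6
C(6, 3) = 6! / (3! * 3!)
= 720 / (6 * 6)
= 20


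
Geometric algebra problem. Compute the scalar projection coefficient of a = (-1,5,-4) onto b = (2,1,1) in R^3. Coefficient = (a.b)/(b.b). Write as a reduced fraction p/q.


Projection coefficient = (a . b) / (b . b)
a . b = (-1)*2 + 5*1 + (-4)*1
= -2 + 5 + (-4) = -1
b . b = 2^2 + 1^2 + 1^2
= 4 + 1 + 1 = 6
Coefficient = -1/6
In lowest terms: -1/6


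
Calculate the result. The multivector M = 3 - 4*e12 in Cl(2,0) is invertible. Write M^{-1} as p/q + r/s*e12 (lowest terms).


M = 3 - 4*e12, where e12^2 = -1.
Since M commutes with its reverse ~M = a - b*e12, M * ~M = a^2 - b^2*e12^2 = a^2 + b^2.
So M^{-1} = ~M / (a^2 + b^2) = (a - b*e12)/(a^2 + b^2).
a^2 + b^2 = 9 + 16 = 25
Scalar part = 3/25 = 3/25
Bivector coeff = 4/25 = 4/25
M^{-1} = 3/25 + 4/25*e12


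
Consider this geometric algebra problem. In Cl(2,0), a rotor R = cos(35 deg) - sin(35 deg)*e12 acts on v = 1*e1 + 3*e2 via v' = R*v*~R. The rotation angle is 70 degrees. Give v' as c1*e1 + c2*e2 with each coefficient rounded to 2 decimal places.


Rotor R = cos(35deg) - sin(35deg)*e12
Rotation angle theta = 2 * 35 = 70 degrees
v' = R*v*~R rotates v by theta.
cos(70deg) = 0.3420, sin(70deg) = 0.9397
v'_1 = 1*cos(70deg) - 3*sin(70deg)
= 1*0.3420 - 3*0.9397
= -2.48
v'_2 = 1*sin(70deg) + 3*cos(70deg)
= 1*0.9397 + 3*0.3420
= 1.97
v' = -2.48*e1 + 1.97*e2


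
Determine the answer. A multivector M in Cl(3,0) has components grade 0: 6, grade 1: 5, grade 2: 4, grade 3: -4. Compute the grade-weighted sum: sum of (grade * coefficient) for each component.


Grade-weighted sum = sum of grade_k * coefficient_k
0*6 = 0
1*5 = 5
2*4 = 8
3*(-4) = -12
Total = 0 + 5 + 8 + (-12) = 1


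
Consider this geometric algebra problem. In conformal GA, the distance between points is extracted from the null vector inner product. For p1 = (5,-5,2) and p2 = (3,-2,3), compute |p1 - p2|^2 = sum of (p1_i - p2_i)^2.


p1 - p2 = (2, -3, -1)
|p1 - p2|^2 = 2^2 + (-3)^2 + (-1)^2
= 4 + 9 + 1
= 14


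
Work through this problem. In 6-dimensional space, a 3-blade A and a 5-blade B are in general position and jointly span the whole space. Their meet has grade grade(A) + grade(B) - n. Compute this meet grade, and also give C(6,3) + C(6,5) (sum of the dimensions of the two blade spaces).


Meet grade = grade(A) + grade(B) - n
= 3 + 5 - 6 = 2
C(6,3) = 20
C(6,5) = 6
dim_A + dim_B = 20 + 6 = 26


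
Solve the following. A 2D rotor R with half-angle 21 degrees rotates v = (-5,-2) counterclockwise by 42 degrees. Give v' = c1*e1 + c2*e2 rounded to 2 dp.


Rotor R = cos(21deg) - sin(21deg)*e12
Rotation angle theta = 2 * 21 = 42 degrees
v' = R*v*~R rotates v by theta.
cos(42deg) = 0.7431, sin(42deg) = 0.6691
v'_1 = -5*cos(42deg) - (-2)*sin(42deg)
= -5*0.7431 - (-2)*0.6691
= -2.38
v'_2 = -5*sin(42deg) + (-2)*cos(42deg)
= -5*0.6691 + (-2)*0.7431
= -4.83
v' = -2.38*e1 - 4.83*e2


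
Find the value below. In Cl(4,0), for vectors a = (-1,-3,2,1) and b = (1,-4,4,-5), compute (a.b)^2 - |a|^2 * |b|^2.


a . b = (-1)*1 + (-3)*(-4) + 2*4 + 1*(-5)
= -1 + 12 + 8 + (-5) = 14
|a|^2 = (-1)^2 + (-3)^2 + 2^2 + 1^2 = 15
|b|^2 = 1^2 + (-4)^2 + 4^2 + (-5)^2 = 58
(a.b)^2 = 14^2 = 196
|a|^2 * |b|^2 = 15 * 58 = 870
Result = 196 - 870 = -674


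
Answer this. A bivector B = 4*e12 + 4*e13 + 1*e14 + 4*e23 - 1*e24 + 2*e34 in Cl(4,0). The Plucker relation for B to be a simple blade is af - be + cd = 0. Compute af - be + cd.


Plucker relation: af - be + cd
a*f = 4*2 = 8
b*e = 4*(-1) = -4
c*d = 1*4 = 4
af - be + cd = 8 - (-4) + 4
= 16


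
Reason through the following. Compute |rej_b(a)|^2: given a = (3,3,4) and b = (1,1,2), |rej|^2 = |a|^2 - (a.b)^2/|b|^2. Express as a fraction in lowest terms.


|a|^2 = 3^2 + 3^2 + 4^2 = 34
|b|^2 = 1^2 + 1^2 + 2^2 = 6
a . b = 3*1 + 3*1 + 4*2 = 14
(a.b)^2 = 14^2 = 196
|rej|^2 = 34 - 196/6
= (204 - 196)/6
= 8/6
In lowest terms: 4/3


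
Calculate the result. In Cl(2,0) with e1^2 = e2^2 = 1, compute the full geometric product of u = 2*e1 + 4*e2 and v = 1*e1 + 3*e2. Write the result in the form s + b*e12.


Expand: (2*e1 + 4*e2)(1*e1 + 3*e2)
= 2*1*e1e1 + 2*3*e1e2 + 4*1*e2e1 + 4*3*e2e2
Using e1^2 = e2^2 = 1, e2e1 = -e1e2:
Scalar part s = 2*1 + 4*3 = 2 + 12 = 14
Bivector part b = 2*3 - 4*1 = 6 - 4 = 2
uv = 14 + 2*e12


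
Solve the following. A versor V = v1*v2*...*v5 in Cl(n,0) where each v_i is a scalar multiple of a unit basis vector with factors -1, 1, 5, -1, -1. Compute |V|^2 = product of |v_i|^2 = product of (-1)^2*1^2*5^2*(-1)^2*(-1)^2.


Each vector v_i has |v_i|^2 = s_i^2
Squared scales: (-1)^2 = 1, 1^2 = 1, 5^2 = 25, (-1)^2 = 1, (-1)^2 = 1
|V|^2 = 1 * 1 * 25 * 1 * 1
= 25


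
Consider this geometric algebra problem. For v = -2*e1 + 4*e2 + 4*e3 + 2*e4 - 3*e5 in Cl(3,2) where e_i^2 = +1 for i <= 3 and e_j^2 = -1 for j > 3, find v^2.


v^2 = sum of c_i^2 * e_i^2
Positive signature terms (e_i^2 = +1): (-2)^2 + 4^2 + 4^2 = 36
Negative signature terms (e_j^2 = -1): 2^2 + (-3)^2 = 13
v^2 = 36 - 13 = 23


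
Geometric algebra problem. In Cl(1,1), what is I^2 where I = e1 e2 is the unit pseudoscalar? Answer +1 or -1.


The pseudoscalar I = e1...e_n (product of all n generators) of Cl(p,q) satisfies I^2 = (-1)^(q + n(n-1)/2).
p = 1, q = 1, n = p + q = 2
n(n-1)/2 = 2 * 1 / 2 = 1
Exponent = q + n(n-1)/2 = 1 + 1 = 2
I^2 = (-1)^2 = +1


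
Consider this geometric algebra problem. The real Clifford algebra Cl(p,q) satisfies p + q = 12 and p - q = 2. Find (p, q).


We need p + q = 12 and p - q = 2.
Adding: 2p = 12 + 2 = 14, so p = 7.
Then q = 12 - 7 = 5.
(p, q) = (7, 5)


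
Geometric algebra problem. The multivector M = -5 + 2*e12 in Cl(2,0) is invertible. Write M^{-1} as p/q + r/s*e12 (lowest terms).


M = -5 + 2*e12, where e12^2 = -1.
Since M commutes with its reverse ~M = a - b*e12, M * ~M = a^2 - b^2*e12^2 = a^2 + b^2.
So M^{-1} = ~M / (a^2 + b^2) = (a - b*e12)/(a^2 + b^2).
a^2 + b^2 = 25 + 4 = 29
Scalar part = -5/29 = -5/29
Bivector coeff = -2/29 = -2/29
M^{-1} = -5/29 - 2/29*e12


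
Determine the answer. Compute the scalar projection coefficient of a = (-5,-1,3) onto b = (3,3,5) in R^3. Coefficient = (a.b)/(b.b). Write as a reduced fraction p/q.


Projection coefficient = (a . b) / (b . b)
a . b = (-5)*3 + (-1)*3 + 3*5
= -15 + (-3) + 15 = -3
b . b = 3^2 + 3^2 + 5^2
= 9 + 9 + 25 = 43
Coefficient = -3/43
In lowest terms: -3/43


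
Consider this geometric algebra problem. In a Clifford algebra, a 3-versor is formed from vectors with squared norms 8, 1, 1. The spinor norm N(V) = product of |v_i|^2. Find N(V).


Spinor norm N(V) = |v1|^2 * |v2|^2 * ... * |v3|^2
= 8 * 1 * 1
Running product: 8, 8, 8
N(V) = 8


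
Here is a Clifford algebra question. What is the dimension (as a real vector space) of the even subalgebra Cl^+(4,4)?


Even subalgebra dimension = 2^(n-1)
n = 4 + 4 = 8
2^(8 - 1) = 2^7 = 128
Verification: sum of C(8,k) for even k = 1 + 28 + 70 + 28 + 1 = 128
Result = 128


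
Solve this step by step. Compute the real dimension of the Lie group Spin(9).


Spin(n) double-covers SO(n); both have Lie algebra so(n) of dimension n(n-1)/2.
n = 9
n(n-1) = 9 * 8 = 72
dim Spin(9) = 72/2 = 36


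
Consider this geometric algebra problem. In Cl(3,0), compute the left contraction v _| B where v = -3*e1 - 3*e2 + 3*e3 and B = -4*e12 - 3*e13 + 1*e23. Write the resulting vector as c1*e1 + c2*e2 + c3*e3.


Left contraction v _| B = <vB>_1 (grade-1 part of the geometric product vB).
Using e1_|e12 = e2, e2_|e12 = -e1, e1_|e13 = e3, e3_|e13 = -e1, e2_|e23 = e3, e3_|e23 = -e2:
e1 coeff: -v2*b12 - v3*b13 = -(-3)*(-4) - (3)*(-3) = -3
e2 coeff: v1*b12 - v3*b23 = (-3)*(-4) - (3)*(1) = 9
e3 coeff: v1*b13 + v2*b23 = (-3)*(-3) + (-3)*(1) = 6
v _| B = -3*e1 + 9*e2 + 6*e3


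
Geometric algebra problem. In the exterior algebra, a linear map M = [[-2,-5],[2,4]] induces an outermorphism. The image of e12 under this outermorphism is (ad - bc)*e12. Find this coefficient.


The outermorphism of a linear map f sends e1^e2 to f(e1)^f(e2).
f(e1) = -2*e1 + 2*e2
f(e2) = -5*e1 + 4*e2
f(e1) ^ f(e2) = (-2*e1 + 2*e2) ^ (-5*e1 + 4*e2)
= (-2)*4*e12 + 2*(-5)*e21
= (-8 - (-10))*e12
= 2*e12
Coefficient = 2


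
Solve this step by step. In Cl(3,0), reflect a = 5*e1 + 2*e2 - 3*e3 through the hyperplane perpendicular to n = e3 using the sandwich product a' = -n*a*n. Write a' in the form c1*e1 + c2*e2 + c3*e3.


Reflection formula: a' = -n*a*n, with n = e3 (unit vector, n^2 = 1).
For reflection through hyperplane perp to e3:
The component along e3 flips sign, others stay.
a = (5, 2, -3)
a' = (5, 2, 3)
a' = 5*e1 + 2*e2 + 3*e3


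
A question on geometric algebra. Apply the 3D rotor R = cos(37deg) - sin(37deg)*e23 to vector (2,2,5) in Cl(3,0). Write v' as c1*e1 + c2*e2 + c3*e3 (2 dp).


Rotor R = cos(37deg) - sin(37deg)*e23
Rotation angle theta = 2 * 37 = 74 degrees in the e23 plane (e2 -> e3).
The component perpendicular to the plane (e1) is invariant: v'_1 = v1 = 2.00
cos(74deg) = 0.2756, sin(74deg) = 0.9613
v'_2 = v2*cos(theta) - v3*sin(theta) = 2*0.2756 - 5*0.9613 = -4.26
v'_3 = v2*sin(theta) + v3*cos(theta) = 2*0.9613 + 5*0.2756 = 3.30
v' = 2.00*e1 - 4.26*e2 + 3.30*e3


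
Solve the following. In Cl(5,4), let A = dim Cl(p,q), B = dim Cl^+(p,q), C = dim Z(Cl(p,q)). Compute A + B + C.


n = 5 + 4 = 9
Total dim = 2^9 = 512
Even subalgebra dim = 2^8 = 256
n is odd, so center dim = 2
Sum = 512 + 256 + 2 = 770


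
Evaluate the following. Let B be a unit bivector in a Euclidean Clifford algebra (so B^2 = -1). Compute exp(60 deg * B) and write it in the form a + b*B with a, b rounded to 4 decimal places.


For a unit bivector B with B^2 = -1, the exponential series gives
e^(theta*B) = cos(theta) + sin(theta)*B (the GA analogue of Euler's formula).
theta = 60 degrees = 1.047198 rad
cos(60 deg) = 0.5000
sin(60 deg) = 0.8660
exp(theta*B) = 0.5000 + 0.8660*B


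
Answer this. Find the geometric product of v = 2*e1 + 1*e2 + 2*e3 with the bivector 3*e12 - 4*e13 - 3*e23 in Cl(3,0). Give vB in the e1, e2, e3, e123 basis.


vB has grade-1 (vector) and grade-3 (trivector) parts: vB = (v _| B) + (v ^ B).
Vector part <vB>_1:
  e1: -v2*b12 - v3*b13 = -(1)*(3) - (2)*(-4) = 5
  e2: v1*b12 - v3*b23 = (2)*(3) - (2)*(-3) = 12
  e3: v1*b13 + v2*b23 = (2)*(-4) + (1)*(-3) = -11
Trivector part <vB>_3:
  e123: v1*b23 - v2*b13 + v3*b12 = (2)*(-3) - (1)*(-4) + (2)*(3) = 4
vB = 5*e1 + 12*e2 - 11*e3 + 4*e123


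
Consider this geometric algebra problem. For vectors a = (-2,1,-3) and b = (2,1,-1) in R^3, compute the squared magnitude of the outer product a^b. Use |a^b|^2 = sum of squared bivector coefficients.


a wedge b = (a1*b2 - a2*b1)*e12 + (a1*b3 - a3*b1)*e13 + (a2*b3 - a3*b2)*e23
e12 coeff: (-2)*1 - 1*2 = -2 - 2 = -4
e13 coeff: (-2)*(-1) - (-3)*2 = 2 - (-6) = 8
e23 coeff: 1*(-1) - (-3)*1 = -1 - (-3) = 2
|a wedge b|^2 = (-4)^2 + 8^2 + 2^2
= 16 + 64 + 4
= 84


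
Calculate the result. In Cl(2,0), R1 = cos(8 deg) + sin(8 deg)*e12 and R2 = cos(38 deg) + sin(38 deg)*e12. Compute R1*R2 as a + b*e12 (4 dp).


Same-plane rotors commute and their half-angles add:
R1*R2 = cos(a1 + a2) + sin(a1 + a2)*e12.
a1 + a2 = 8 + 38 = 46 deg
cos(46 deg) = 0.6947
sin(46 deg) = 0.7193
R1*R2 = 0.6947 + 0.7193*e12


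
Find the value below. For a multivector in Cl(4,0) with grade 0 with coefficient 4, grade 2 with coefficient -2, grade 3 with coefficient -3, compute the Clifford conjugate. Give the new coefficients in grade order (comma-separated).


Clifford conjugate sign for grade k: (-1)^(k(k+1)/2)
Grade 0: (-1)^(0*1/2) = (-1)^0 = 1, coeff 4 -> 4
Grade 2: (-1)^(2*3/2) = (-1)^3 = -1, coeff -2 -> 2
Grade 3: (-1)^(3*4/2) = (-1)^6 = 1, coeff -3 -> -3
Conjugated coefficients: 4, 2, -3


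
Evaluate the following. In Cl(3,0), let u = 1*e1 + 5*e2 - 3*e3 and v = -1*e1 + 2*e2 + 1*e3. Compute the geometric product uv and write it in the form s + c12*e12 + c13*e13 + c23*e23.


In Cl(3,0): e_i^2 = 1, e_ie_j = -e_je_i for i != j.
Scalar part = u . v = 1*(-1) + 5*2 + (-3)*1
= -1 + 10 + (-3) = 6
e12 coeff = 1*2 - 5*(-1) = 2 - (-5) = 7
e13 coeff = 1*1 - (-3)*(-1) = 1 - 3 = -2
e23 coeff = 5*1 - (-3)*2 = 5 - (-6) = 11
uv = 6 + 7*e12 - 2*e13 + 11*e23


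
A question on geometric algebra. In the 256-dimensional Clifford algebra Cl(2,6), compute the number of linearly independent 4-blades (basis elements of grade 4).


Number of grade-k basis blades in Cl(p,q) with n = p + q is C(n, k).
n = 2 + 6 = 8
C(8, 4) = 8! / (4! * 4!)
= 40320 / (24 * 24)
= 70


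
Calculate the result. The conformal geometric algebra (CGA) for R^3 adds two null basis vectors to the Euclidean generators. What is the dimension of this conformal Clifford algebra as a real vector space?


The conformal model of R^3 uses Cl(4,1): the 3 Euclidean generators plus two extra orthogonal generators e+ (e+^2 = +1) and e- (e-^2 = -1), from which the null vectors e0, einf are built.
Number of generators m = 3 + 2 = 5.
dim Cl(p,q) = 2^m = 2^5 = 32


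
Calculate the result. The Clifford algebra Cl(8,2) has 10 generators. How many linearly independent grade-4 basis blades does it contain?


Number of grade-k basis blades in Cl(p,q) with n = p + q is C(n, k).
n = 8 + 2 = 10
C(10, 4) = 10! / (4! * 6!)
= 3628800 / (24 * 720)
= 210


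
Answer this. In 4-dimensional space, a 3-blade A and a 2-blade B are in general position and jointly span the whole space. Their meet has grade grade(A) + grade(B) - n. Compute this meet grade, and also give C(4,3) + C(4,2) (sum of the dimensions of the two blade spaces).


Meet grade = grade(A) + grade(B) - n
= 3 + 2 - 4 = 1
C(4,3) = 4
C(4,2) = 6
dim_A + dim_B = 4 + 6 = 10


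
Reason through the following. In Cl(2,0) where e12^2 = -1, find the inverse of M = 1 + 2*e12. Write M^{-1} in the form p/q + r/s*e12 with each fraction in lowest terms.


M = 1 + 2*e12, where e12^2 = -1.
Since M commutes with its reverse ~M = a - b*e12, M * ~M = a^2 - b^2*e12^2 = a^2 + b^2.
So M^{-1} = ~M / (a^2 + b^2) = (a - b*e12)/(a^2 + b^2).
a^2 + b^2 = 1 + 4 = 5
Scalar part = 1/5 = 1/5
Bivector coeff = -2/5 = -2/5
M^{-1} = 1/5 - 2/5*e12


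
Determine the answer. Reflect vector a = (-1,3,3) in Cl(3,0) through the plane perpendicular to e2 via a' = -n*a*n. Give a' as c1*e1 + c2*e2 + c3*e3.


Reflection formula: a' = -n*a*n, with n = e2 (unit vector, n^2 = 1).
For reflection through hyperplane perp to e2:
The component along e2 flips sign, others stay.
a = (-1, 3, 3)
a' = (-1, -3, 3)
a' = -1*e1 - 3*e2 + 3*e3


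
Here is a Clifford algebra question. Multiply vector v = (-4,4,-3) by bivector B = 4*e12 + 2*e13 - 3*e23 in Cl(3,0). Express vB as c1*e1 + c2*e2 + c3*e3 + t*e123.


vB has grade-1 (vector) and grade-3 (trivector) parts: vB = (v _| B) + (v ^ B).
Vector part <vB>_1:
  e1: -v2*b12 - v3*b13 = -(4)*(4) - (-3)*(2) = -10
  e2: v1*b12 - v3*b23 = (-4)*(4) - (-3)*(-3) = -25
  e3: v1*b13 + v2*b23 = (-4)*(2) + (4)*(-3) = -20
Trivector part <vB>_3:
  e123: v1*b23 - v2*b13 + v3*b12 = (-4)*(-3) - (4)*(2) + (-3)*(4) = -8
vB = -10*e1 - 25*e2 - 20*e3 - 8*e123


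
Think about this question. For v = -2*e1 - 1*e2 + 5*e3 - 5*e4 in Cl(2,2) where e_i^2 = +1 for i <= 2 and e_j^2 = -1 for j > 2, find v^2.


v^2 = sum of c_i^2 * e_i^2
Positive signature terms (e_i^2 = +1): (-2)^2 + (-1)^2 = 5
Negative signature terms (e_j^2 = -1): 5^2 + (-5)^2 = 50
v^2 = 5 - 50 = -45


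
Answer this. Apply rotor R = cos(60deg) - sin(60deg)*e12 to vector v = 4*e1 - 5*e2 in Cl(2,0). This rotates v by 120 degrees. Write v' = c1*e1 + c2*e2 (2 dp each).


Rotor R = cos(60deg) - sin(60deg)*e12
Rotation angle theta = 2 * 60 = 120 degrees
v' = R*v*~R rotates v by theta.
cos(120deg) = -0.5000, sin(120deg) = 0.8660
v'_1 = 4*cos(120deg) - (-5)*sin(120deg)
= 4*(-0.5000) - (-5)*0.8660
= 2.33
v'_2 = 4*sin(120deg) + (-5)*cos(120deg)
= 4*0.8660 + (-5)*(-0.5000)
= 5.96
v' = 2.33*e1 + 5.96*e2


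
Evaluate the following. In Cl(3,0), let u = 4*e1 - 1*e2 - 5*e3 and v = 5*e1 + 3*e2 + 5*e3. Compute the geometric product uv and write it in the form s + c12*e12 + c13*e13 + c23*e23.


In Cl(3,0): e_i^2 = 1, e_ie_j = -e_je_i for i != j.
Scalar part = u . v = 4*5 + (-1)*3 + (-5)*5
= 20 + (-3) + (-25) = -8
e12 coeff = 4*3 - (-1)*5 = 12 - (-5) = 17
e13 coeff = 4*5 - (-5)*5 = 20 - (-25) = 45
e23 coeff = (-1)*5 - (-5)*3 = -5 - (-15) = 10
uv = -8 + 17*e12 + 45*e13 + 10*e23


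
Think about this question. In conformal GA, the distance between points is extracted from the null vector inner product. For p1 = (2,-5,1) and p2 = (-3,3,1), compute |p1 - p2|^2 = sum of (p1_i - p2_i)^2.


p1 - p2 = (5, -8, 0)
|p1 - p2|^2 = 5^2 + (-8)^2 + 0^2
= 25 + 64 + 0
= 89


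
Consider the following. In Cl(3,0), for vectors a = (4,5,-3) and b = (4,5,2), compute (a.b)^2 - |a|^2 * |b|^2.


a . b = 4*4 + 5*5 + (-3)*2
= 16 + 25 + (-6) = 35
|a|^2 = 4^2 + 5^2 + (-3)^2 = 50
|b|^2 = 4^2 + 5^2 + 2^2 = 45
(a.b)^2 = 35^2 = 1225
|a|^2 * |b|^2 = 50 * 45 = 2250
Result = 1225 - 2250 = -1025


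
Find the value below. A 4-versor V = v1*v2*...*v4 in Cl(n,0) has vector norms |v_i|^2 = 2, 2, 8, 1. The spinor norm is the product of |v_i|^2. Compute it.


Spinor norm N(V) = |v1|^2 * |v2|^2 * ... * |v4|^2
= 2 * 2 * 8 * 1
Running product: 2, 4, 32, 32
N(V) = 32


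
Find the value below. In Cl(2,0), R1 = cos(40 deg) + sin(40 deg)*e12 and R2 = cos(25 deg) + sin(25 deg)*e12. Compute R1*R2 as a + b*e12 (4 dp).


Same-plane rotors commute and their half-angles add:
R1*R2 = cos(a1 + a2) + sin(a1 + a2)*e12.
a1 + a2 = 40 + 25 = 65 deg
cos(65 deg) = 0.4226
sin(65 deg) = 0.9063
R1*R2 = 0.4226 + 0.9063*e12


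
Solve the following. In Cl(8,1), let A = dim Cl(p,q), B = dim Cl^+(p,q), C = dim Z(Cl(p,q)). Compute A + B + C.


n = 8 + 1 = 9
Total dim = 2^9 = 512
Even subalgebra dim = 2^8 = 256
n is odd, so center dim = 2
Sum = 512 + 256 + 2 = 770


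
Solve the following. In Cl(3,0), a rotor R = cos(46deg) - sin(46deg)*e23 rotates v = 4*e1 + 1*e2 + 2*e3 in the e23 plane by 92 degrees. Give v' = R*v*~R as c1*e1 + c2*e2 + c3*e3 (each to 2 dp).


Rotor R = cos(46deg) - sin(46deg)*e23
Rotation angle theta = 2 * 46 = 92 degrees in the e23 plane (e2 -> e3).
The component perpendicular to the plane (e1) is invariant: v'_1 = v1 = 4.00
cos(92deg) = -0.0349, sin(92deg) = 0.9994
v'_2 = v2*cos(theta) - v3*sin(theta) = 1*(-0.0349) - 2*0.9994 = -2.03
v'_3 = v2*sin(theta) + v3*cos(theta) = 1*0.9994 + 2*(-0.0349) = 0.93
v' = 4.00*e1 - 2.03*e2 + 0.93*e3


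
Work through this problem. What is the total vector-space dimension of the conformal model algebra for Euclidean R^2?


The conformal model of R^2 uses Cl(3,1): the 2 Euclidean generators plus two extra orthogonal generators e+ (e+^2 = +1) and e- (e-^2 = -1), from which the null vectors e0, einf are built.
Number of generators m = 2 + 2 = 4.
dim Cl(p,q) = 2^m = 2^4 = 16


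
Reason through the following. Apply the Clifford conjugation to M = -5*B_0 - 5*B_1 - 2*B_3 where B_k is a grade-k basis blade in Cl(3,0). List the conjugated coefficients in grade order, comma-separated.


Clifford conjugate sign for grade k: (-1)^(k(k+1)/2)
Grade 0: (-1)^(0*1/2) = (-1)^0 = 1, coeff -5 -> -5
Grade 1: (-1)^(1*2/2) = (-1)^1 = -1, coeff -5 -> 5
Grade 3: (-1)^(3*4/2) = (-1)^6 = 1, coeff -2 -> -2
Conjugated coefficients: -5, 5, -2


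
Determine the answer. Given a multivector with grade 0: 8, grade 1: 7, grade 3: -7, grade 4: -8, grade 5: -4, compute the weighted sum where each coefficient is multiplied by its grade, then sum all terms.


Grade-weighted sum = sum of grade_k * coefficient_k
0*8 = 0
1*7 = 7
3*(-7) = -21
4*(-8) = -32
5*(-4) = -20
Total = 0 + 7 + (-21) + (-32) + (-20) = -66


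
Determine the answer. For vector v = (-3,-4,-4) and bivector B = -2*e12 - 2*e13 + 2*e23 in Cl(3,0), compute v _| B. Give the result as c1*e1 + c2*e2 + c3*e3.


Left contraction v _| B = <vB>_1 (grade-1 part of the geometric product vB).
Using e1_|e12 = e2, e2_|e12 = -e1, e1_|e13 = e3, e3_|e13 = -e1, e2_|e23 = e3, e3_|e23 = -e2:
e1 coeff: -v2*b12 - v3*b13 = -(-4)*(-2) - (-4)*(-2) = -16
e2 coeff: v1*b12 - v3*b23 = (-3)*(-2) - (-4)*(2) = 14
e3 coeff: v1*b13 + v2*b23 = (-3)*(-2) + (-4)*(2) = -2
v _| B = -16*e1 + 14*e2 - 2*e3


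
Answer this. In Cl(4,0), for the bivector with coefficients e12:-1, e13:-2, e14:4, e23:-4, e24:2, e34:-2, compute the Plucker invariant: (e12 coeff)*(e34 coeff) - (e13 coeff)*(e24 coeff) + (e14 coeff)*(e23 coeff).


Plucker relation: af - be + cd
a*f = (-1)*(-2) = 2
b*e = (-2)*2 = -4
c*d = 4*(-4) = -16
af - be + cd = 2 - (-4) + (-16)
= -10


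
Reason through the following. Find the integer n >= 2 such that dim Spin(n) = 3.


dim Spin(n) = dim so(n) = n(n-1)/2.
Solve n(n-1)/2 = 3, i.e. n^2 - n - 6 = 0.
Discriminant = 1 + 8*3 = 25
n = (1 + sqrt(25))/2 = (1 + 5)/2 = 3


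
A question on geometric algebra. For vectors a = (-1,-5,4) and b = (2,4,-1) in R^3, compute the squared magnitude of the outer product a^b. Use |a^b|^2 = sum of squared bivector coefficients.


a wedge b = (a1*b2 - a2*b1)*e12 + (a1*b3 - a3*b1)*e13 + (a2*b3 - a3*b2)*e23
e12 coeff: (-1)*4 - (-5)*2 = -4 - (-10) = 6
e13 coeff: (-1)*(-1) - 4*2 = 1 - 8 = -7
e23 coeff: (-5)*(-1) - 4*4 = 5 - 16 = -11
|a wedge b|^2 = 6^2 + (-7)^2 + (-11)^2
= 36 + 49 + 121
= 206


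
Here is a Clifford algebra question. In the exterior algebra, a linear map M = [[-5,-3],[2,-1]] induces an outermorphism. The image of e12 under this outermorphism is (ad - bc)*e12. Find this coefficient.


The outermorphism of a linear map f sends e1^e2 to f(e1)^f(e2).
f(e1) = -5*e1 + 2*e2
f(e2) = -3*e1 - 1*e2
f(e1) ^ f(e2) = (-5*e1 + 2*e2) ^ (-3*e1 - 1*e2)
= (-5)*(-1)*e12 + 2*(-3)*e21
= (5 - (-6))*e12
= 11*e12
Coefficient = 11
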